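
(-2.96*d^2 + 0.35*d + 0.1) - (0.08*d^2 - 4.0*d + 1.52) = -3.04*d^2 + 4.35*d - 1.42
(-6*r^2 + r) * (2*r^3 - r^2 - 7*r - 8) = -12*r^5 + 8*r^4 + 41*r^3 + 41*r^2 - 8*r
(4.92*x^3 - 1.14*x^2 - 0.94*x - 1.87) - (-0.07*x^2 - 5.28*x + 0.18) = 4.92*x^3 - 1.07*x^2 + 4.34*x - 2.05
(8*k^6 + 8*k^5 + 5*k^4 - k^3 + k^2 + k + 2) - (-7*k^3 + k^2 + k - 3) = 8*k^6 + 8*k^5 + 5*k^4 + 6*k^3 + 5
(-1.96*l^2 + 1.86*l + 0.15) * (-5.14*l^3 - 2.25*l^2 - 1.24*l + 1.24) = 10.0744*l^5 - 5.1504*l^4 - 2.5256*l^3 - 5.0743*l^2 + 2.1204*l + 0.186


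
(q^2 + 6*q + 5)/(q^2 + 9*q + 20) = (q + 1)/(q + 4)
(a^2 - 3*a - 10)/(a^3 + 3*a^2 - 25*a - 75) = (a + 2)/(a^2 + 8*a + 15)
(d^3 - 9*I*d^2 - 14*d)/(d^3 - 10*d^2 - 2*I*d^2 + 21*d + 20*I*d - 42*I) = d*(d - 7*I)/(d^2 - 10*d + 21)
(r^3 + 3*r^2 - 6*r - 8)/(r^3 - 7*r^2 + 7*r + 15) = (r^2 + 2*r - 8)/(r^2 - 8*r + 15)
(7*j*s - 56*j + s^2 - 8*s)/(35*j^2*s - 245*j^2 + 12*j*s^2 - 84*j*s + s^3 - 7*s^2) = (s - 8)/(5*j*s - 35*j + s^2 - 7*s)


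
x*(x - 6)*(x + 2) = x^3 - 4*x^2 - 12*x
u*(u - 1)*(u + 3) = u^3 + 2*u^2 - 3*u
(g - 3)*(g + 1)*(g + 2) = g^3 - 7*g - 6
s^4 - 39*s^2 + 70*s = s*(s - 5)*(s - 2)*(s + 7)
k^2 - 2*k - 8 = (k - 4)*(k + 2)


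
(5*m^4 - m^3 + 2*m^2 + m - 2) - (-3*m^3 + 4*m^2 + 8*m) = 5*m^4 + 2*m^3 - 2*m^2 - 7*m - 2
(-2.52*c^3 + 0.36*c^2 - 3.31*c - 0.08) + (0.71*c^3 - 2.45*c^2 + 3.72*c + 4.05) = -1.81*c^3 - 2.09*c^2 + 0.41*c + 3.97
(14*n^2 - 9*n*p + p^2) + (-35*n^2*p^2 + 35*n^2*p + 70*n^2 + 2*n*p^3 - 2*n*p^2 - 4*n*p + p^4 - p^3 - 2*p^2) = -35*n^2*p^2 + 35*n^2*p + 84*n^2 + 2*n*p^3 - 2*n*p^2 - 13*n*p + p^4 - p^3 - p^2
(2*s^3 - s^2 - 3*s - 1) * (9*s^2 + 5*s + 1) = 18*s^5 + s^4 - 30*s^3 - 25*s^2 - 8*s - 1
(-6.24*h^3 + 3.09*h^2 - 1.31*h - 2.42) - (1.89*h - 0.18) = -6.24*h^3 + 3.09*h^2 - 3.2*h - 2.24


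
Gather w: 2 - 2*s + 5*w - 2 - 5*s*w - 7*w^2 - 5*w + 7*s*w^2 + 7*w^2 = 7*s*w^2 - 5*s*w - 2*s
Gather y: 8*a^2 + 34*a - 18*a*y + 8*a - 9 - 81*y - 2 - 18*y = 8*a^2 + 42*a + y*(-18*a - 99) - 11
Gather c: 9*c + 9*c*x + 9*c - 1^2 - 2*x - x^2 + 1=c*(9*x + 18) - x^2 - 2*x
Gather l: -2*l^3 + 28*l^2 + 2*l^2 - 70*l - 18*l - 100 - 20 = -2*l^3 + 30*l^2 - 88*l - 120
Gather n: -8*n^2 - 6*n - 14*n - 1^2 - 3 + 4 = -8*n^2 - 20*n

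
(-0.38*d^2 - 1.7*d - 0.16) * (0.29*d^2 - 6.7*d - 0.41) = -0.1102*d^4 + 2.053*d^3 + 11.4994*d^2 + 1.769*d + 0.0656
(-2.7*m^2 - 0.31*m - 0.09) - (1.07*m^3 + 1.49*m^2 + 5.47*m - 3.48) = -1.07*m^3 - 4.19*m^2 - 5.78*m + 3.39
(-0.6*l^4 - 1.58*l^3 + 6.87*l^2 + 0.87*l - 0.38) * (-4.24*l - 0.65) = 2.544*l^5 + 7.0892*l^4 - 28.1018*l^3 - 8.1543*l^2 + 1.0457*l + 0.247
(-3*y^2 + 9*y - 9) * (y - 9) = -3*y^3 + 36*y^2 - 90*y + 81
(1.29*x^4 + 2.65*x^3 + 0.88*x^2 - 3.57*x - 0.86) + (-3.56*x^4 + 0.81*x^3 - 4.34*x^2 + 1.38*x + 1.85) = -2.27*x^4 + 3.46*x^3 - 3.46*x^2 - 2.19*x + 0.99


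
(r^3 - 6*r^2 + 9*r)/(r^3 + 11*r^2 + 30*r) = (r^2 - 6*r + 9)/(r^2 + 11*r + 30)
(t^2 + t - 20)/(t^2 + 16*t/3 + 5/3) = 3*(t - 4)/(3*t + 1)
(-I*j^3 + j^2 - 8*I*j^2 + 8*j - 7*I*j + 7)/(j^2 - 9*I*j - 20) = (-I*j^3 + j^2*(1 - 8*I) + j*(8 - 7*I) + 7)/(j^2 - 9*I*j - 20)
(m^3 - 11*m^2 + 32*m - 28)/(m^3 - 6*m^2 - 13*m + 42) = (m - 2)/(m + 3)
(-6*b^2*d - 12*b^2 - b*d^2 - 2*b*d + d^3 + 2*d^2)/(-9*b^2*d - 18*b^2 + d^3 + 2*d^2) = (2*b + d)/(3*b + d)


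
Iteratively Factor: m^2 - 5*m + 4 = (m - 1)*(m - 4)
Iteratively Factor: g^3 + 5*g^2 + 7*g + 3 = (g + 3)*(g^2 + 2*g + 1) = (g + 1)*(g + 3)*(g + 1)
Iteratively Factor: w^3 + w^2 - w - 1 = (w + 1)*(w^2 - 1) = (w + 1)^2*(w - 1)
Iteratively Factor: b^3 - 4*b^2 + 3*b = (b - 1)*(b^2 - 3*b) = (b - 3)*(b - 1)*(b)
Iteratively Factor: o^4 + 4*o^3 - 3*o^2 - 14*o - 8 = (o - 2)*(o^3 + 6*o^2 + 9*o + 4) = (o - 2)*(o + 1)*(o^2 + 5*o + 4) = (o - 2)*(o + 1)*(o + 4)*(o + 1)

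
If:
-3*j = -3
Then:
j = 1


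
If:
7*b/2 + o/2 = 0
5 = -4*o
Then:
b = 5/28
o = -5/4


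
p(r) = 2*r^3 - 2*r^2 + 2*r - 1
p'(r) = 6*r^2 - 4*r + 2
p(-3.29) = -100.45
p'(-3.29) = 80.10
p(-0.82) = -5.09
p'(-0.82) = 9.31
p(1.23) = 2.16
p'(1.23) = 6.16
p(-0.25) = -1.66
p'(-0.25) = 3.38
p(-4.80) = -277.86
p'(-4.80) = 159.44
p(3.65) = 76.91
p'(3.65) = 67.34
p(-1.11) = -8.42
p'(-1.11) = 13.83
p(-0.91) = -5.98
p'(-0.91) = 10.61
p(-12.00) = -3769.00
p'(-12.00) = 914.00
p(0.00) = -1.00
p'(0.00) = 2.00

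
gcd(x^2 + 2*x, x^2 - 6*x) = x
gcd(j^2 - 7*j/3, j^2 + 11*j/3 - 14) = j - 7/3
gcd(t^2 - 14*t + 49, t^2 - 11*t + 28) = t - 7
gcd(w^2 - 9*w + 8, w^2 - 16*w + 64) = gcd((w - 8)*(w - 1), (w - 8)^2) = w - 8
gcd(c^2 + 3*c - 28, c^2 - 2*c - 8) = c - 4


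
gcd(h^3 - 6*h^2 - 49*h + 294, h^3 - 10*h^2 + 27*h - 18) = h - 6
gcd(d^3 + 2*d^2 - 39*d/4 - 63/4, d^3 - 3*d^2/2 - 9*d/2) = d^2 - 3*d/2 - 9/2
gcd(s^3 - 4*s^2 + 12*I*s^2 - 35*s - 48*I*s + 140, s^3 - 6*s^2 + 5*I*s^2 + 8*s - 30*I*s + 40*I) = s^2 + s*(-4 + 5*I) - 20*I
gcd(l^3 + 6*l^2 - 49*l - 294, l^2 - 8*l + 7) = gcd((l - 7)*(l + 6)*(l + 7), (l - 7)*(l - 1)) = l - 7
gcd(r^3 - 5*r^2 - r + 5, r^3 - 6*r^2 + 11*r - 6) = r - 1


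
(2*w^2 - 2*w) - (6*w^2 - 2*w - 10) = 10 - 4*w^2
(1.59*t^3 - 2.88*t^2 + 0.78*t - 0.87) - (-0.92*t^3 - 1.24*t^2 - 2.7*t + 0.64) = 2.51*t^3 - 1.64*t^2 + 3.48*t - 1.51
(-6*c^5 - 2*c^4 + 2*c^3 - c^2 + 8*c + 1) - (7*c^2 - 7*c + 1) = -6*c^5 - 2*c^4 + 2*c^3 - 8*c^2 + 15*c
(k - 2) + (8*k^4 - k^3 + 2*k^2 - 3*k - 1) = 8*k^4 - k^3 + 2*k^2 - 2*k - 3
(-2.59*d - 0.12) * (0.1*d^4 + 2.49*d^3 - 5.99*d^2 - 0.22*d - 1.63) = -0.259*d^5 - 6.4611*d^4 + 15.2153*d^3 + 1.2886*d^2 + 4.2481*d + 0.1956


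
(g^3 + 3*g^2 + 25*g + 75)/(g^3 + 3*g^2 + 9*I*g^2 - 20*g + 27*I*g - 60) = (g - 5*I)/(g + 4*I)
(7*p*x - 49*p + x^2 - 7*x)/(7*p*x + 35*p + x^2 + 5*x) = (x - 7)/(x + 5)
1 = 1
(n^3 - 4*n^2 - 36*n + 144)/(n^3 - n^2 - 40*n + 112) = (n^2 - 36)/(n^2 + 3*n - 28)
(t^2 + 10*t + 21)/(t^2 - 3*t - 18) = (t + 7)/(t - 6)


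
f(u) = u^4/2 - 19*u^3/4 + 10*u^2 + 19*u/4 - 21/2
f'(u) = 2*u^3 - 57*u^2/4 + 20*u + 19/4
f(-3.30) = 312.72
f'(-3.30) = -288.31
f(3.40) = 1.37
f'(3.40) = -13.37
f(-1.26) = 10.15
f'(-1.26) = -47.07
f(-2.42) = 121.04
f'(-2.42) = -155.45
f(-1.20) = 7.44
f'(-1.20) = -43.23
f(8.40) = 409.01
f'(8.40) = 352.68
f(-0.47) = -10.01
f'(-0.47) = -8.01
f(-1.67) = 35.47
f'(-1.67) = -77.71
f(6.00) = 0.00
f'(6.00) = 43.75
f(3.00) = 6.00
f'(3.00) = -9.50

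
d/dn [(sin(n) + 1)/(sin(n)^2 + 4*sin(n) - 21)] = (-2*sin(n) + cos(n)^2 - 26)*cos(n)/(sin(n)^2 + 4*sin(n) - 21)^2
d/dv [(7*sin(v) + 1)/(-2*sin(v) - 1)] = -5*cos(v)/(2*sin(v) + 1)^2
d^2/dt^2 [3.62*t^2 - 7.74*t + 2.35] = 7.24000000000000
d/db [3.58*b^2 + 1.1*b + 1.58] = 7.16*b + 1.1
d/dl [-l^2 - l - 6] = -2*l - 1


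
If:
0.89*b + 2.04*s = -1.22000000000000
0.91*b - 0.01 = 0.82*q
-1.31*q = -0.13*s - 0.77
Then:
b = 0.47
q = 0.51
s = -0.80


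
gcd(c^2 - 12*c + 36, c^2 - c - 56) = 1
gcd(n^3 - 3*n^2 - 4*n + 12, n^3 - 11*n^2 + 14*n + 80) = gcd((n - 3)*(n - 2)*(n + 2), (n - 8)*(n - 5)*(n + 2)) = n + 2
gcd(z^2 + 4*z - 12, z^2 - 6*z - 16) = 1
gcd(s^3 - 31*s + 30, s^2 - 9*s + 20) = s - 5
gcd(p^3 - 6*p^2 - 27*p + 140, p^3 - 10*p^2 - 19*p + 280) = p^2 - 2*p - 35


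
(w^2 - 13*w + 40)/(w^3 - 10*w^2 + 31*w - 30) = (w - 8)/(w^2 - 5*w + 6)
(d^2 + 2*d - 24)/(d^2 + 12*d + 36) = (d - 4)/(d + 6)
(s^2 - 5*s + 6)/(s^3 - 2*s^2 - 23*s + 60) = (s - 2)/(s^2 + s - 20)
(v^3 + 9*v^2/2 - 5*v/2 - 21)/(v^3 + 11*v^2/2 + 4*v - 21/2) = (v - 2)/(v - 1)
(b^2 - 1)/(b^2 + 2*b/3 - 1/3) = 3*(b - 1)/(3*b - 1)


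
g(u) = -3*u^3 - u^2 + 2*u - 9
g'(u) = -9*u^2 - 2*u + 2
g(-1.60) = -2.47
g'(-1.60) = -17.84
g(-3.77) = 129.99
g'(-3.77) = -118.38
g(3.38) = -129.51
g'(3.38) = -107.58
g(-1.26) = -7.11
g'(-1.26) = -9.77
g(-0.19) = -9.40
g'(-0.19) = 2.06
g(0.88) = -10.06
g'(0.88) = -6.73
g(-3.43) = 93.44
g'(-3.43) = -97.02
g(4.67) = -327.01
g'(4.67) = -203.62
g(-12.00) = 5007.00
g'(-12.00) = -1270.00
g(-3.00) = 57.00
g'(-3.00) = -73.00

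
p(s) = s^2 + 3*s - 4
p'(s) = 2*s + 3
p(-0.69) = -5.59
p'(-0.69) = 1.62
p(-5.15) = 7.07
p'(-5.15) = -7.30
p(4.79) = 33.31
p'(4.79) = 12.58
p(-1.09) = -6.08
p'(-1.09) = 0.82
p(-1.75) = -6.19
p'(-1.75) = -0.50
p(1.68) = 3.86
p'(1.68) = 6.36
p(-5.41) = 9.04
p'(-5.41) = -7.82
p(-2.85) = -4.43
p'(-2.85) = -2.70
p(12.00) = 176.00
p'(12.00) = 27.00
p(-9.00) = 50.00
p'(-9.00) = -15.00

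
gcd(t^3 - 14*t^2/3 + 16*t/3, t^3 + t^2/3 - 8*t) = t^2 - 8*t/3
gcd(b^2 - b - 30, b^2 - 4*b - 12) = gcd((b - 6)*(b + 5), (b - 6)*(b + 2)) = b - 6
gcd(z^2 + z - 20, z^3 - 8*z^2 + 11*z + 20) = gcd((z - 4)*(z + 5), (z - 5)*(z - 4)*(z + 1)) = z - 4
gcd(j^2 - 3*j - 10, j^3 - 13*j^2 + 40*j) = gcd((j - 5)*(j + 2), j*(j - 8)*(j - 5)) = j - 5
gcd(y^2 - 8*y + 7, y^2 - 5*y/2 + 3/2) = y - 1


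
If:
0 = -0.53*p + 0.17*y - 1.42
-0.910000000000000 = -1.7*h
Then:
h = 0.54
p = 0.320754716981132*y - 2.67924528301887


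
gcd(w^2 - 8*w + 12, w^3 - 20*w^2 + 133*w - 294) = w - 6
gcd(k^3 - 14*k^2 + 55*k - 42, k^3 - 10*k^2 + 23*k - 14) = k^2 - 8*k + 7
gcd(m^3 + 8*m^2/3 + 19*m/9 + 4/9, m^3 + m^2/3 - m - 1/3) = m^2 + 4*m/3 + 1/3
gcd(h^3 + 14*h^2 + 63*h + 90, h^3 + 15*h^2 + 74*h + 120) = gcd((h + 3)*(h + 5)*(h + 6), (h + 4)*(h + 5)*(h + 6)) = h^2 + 11*h + 30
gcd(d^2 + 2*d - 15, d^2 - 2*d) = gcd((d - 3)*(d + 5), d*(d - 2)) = 1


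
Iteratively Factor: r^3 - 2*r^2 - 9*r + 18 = (r + 3)*(r^2 - 5*r + 6) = (r - 3)*(r + 3)*(r - 2)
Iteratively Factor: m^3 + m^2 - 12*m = (m - 3)*(m^2 + 4*m) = (m - 3)*(m + 4)*(m)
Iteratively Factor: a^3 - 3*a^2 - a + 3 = (a + 1)*(a^2 - 4*a + 3) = (a - 1)*(a + 1)*(a - 3)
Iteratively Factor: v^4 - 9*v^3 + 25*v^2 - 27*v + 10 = (v - 2)*(v^3 - 7*v^2 + 11*v - 5) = (v - 5)*(v - 2)*(v^2 - 2*v + 1) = (v - 5)*(v - 2)*(v - 1)*(v - 1)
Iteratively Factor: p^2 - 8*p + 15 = (p - 3)*(p - 5)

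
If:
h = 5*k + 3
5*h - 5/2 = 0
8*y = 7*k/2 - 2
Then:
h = 1/2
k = -1/2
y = -15/32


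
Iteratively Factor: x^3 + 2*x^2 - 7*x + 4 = (x - 1)*(x^2 + 3*x - 4) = (x - 1)^2*(x + 4)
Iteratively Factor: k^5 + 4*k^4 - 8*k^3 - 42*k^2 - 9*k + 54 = (k + 3)*(k^4 + k^3 - 11*k^2 - 9*k + 18) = (k + 3)^2*(k^3 - 2*k^2 - 5*k + 6) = (k - 3)*(k + 3)^2*(k^2 + k - 2) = (k - 3)*(k - 1)*(k + 3)^2*(k + 2)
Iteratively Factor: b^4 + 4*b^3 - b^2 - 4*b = (b + 4)*(b^3 - b) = (b + 1)*(b + 4)*(b^2 - b) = b*(b + 1)*(b + 4)*(b - 1)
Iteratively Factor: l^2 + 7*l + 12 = (l + 3)*(l + 4)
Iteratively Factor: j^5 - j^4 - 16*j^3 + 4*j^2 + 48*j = (j + 2)*(j^4 - 3*j^3 - 10*j^2 + 24*j) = (j + 2)*(j + 3)*(j^3 - 6*j^2 + 8*j) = (j - 4)*(j + 2)*(j + 3)*(j^2 - 2*j) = j*(j - 4)*(j + 2)*(j + 3)*(j - 2)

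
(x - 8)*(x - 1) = x^2 - 9*x + 8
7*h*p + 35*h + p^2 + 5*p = (7*h + p)*(p + 5)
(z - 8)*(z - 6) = z^2 - 14*z + 48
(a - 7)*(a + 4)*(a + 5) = a^3 + 2*a^2 - 43*a - 140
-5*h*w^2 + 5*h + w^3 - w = (-5*h + w)*(w - 1)*(w + 1)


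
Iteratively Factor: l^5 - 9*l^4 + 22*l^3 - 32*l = (l - 4)*(l^4 - 5*l^3 + 2*l^2 + 8*l) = l*(l - 4)*(l^3 - 5*l^2 + 2*l + 8) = l*(l - 4)*(l + 1)*(l^2 - 6*l + 8) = l*(l - 4)^2*(l + 1)*(l - 2)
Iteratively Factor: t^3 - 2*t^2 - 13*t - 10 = (t + 2)*(t^2 - 4*t - 5) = (t - 5)*(t + 2)*(t + 1)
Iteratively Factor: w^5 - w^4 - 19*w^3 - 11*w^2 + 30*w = (w - 1)*(w^4 - 19*w^2 - 30*w) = w*(w - 1)*(w^3 - 19*w - 30) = w*(w - 1)*(w + 3)*(w^2 - 3*w - 10) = w*(w - 1)*(w + 2)*(w + 3)*(w - 5)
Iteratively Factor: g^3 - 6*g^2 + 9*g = (g)*(g^2 - 6*g + 9) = g*(g - 3)*(g - 3)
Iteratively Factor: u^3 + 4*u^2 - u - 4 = (u - 1)*(u^2 + 5*u + 4) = (u - 1)*(u + 1)*(u + 4)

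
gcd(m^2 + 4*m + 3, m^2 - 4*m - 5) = m + 1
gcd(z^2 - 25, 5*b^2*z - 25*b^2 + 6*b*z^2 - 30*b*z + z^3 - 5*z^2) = z - 5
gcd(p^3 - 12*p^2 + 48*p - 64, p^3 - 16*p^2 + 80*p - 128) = p^2 - 8*p + 16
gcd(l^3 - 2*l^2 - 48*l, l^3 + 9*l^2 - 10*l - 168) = l + 6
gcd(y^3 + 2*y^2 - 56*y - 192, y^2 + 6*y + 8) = y + 4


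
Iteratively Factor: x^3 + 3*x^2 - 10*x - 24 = (x + 4)*(x^2 - x - 6) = (x - 3)*(x + 4)*(x + 2)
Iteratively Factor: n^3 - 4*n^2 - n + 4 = (n - 1)*(n^2 - 3*n - 4) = (n - 4)*(n - 1)*(n + 1)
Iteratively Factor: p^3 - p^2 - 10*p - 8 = (p - 4)*(p^2 + 3*p + 2) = (p - 4)*(p + 1)*(p + 2)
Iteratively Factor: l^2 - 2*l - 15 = (l - 5)*(l + 3)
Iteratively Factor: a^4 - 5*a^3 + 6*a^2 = (a - 2)*(a^3 - 3*a^2) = a*(a - 2)*(a^2 - 3*a) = a^2*(a - 2)*(a - 3)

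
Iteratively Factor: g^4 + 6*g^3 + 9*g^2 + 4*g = (g)*(g^3 + 6*g^2 + 9*g + 4) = g*(g + 4)*(g^2 + 2*g + 1) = g*(g + 1)*(g + 4)*(g + 1)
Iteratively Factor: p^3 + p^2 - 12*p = (p)*(p^2 + p - 12) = p*(p + 4)*(p - 3)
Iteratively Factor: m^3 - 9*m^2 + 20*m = (m - 4)*(m^2 - 5*m) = (m - 5)*(m - 4)*(m)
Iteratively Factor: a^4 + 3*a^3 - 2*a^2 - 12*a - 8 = (a + 2)*(a^3 + a^2 - 4*a - 4) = (a + 2)^2*(a^2 - a - 2) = (a - 2)*(a + 2)^2*(a + 1)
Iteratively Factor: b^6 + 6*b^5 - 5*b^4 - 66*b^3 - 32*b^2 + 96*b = (b)*(b^5 + 6*b^4 - 5*b^3 - 66*b^2 - 32*b + 96) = b*(b + 4)*(b^4 + 2*b^3 - 13*b^2 - 14*b + 24) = b*(b + 2)*(b + 4)*(b^3 - 13*b + 12) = b*(b - 3)*(b + 2)*(b + 4)*(b^2 + 3*b - 4) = b*(b - 3)*(b - 1)*(b + 2)*(b + 4)*(b + 4)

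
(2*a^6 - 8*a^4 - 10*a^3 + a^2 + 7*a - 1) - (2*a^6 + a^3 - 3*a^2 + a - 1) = -8*a^4 - 11*a^3 + 4*a^2 + 6*a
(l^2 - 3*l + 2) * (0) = 0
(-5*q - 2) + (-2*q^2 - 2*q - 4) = -2*q^2 - 7*q - 6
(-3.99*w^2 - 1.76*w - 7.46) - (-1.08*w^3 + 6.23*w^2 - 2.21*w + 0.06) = 1.08*w^3 - 10.22*w^2 + 0.45*w - 7.52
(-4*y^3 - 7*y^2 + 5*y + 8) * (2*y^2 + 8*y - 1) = -8*y^5 - 46*y^4 - 42*y^3 + 63*y^2 + 59*y - 8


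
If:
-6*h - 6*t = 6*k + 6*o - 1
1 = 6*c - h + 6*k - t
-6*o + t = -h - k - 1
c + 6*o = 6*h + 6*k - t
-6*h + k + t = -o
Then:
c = 1/42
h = 1/42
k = 6/49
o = 1/6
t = -43/294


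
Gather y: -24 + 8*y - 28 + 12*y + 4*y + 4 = 24*y - 48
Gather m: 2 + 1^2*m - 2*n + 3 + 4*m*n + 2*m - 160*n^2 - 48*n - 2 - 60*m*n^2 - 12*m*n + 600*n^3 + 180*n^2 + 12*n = m*(-60*n^2 - 8*n + 3) + 600*n^3 + 20*n^2 - 38*n + 3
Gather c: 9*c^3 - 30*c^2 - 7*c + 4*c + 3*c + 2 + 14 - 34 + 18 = 9*c^3 - 30*c^2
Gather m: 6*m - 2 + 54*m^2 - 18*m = 54*m^2 - 12*m - 2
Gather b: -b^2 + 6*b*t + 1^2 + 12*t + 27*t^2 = -b^2 + 6*b*t + 27*t^2 + 12*t + 1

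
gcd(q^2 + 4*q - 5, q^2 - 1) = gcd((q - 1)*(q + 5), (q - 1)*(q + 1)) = q - 1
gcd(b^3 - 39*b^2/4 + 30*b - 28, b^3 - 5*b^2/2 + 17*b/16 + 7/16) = b - 7/4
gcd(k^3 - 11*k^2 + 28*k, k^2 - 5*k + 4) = k - 4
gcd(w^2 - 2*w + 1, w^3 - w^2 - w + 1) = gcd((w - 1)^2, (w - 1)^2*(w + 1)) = w^2 - 2*w + 1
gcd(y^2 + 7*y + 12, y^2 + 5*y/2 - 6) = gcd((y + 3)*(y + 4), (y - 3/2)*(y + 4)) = y + 4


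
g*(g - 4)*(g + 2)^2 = g^4 - 12*g^2 - 16*g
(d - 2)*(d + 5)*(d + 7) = d^3 + 10*d^2 + 11*d - 70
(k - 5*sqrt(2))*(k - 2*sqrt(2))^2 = k^3 - 9*sqrt(2)*k^2 + 48*k - 40*sqrt(2)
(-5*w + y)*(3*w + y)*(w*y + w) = -15*w^3*y - 15*w^3 - 2*w^2*y^2 - 2*w^2*y + w*y^3 + w*y^2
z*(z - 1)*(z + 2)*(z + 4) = z^4 + 5*z^3 + 2*z^2 - 8*z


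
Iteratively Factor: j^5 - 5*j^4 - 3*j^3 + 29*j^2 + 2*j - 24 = (j - 4)*(j^4 - j^3 - 7*j^2 + j + 6) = (j - 4)*(j + 1)*(j^3 - 2*j^2 - 5*j + 6) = (j - 4)*(j + 1)*(j + 2)*(j^2 - 4*j + 3) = (j - 4)*(j - 3)*(j + 1)*(j + 2)*(j - 1)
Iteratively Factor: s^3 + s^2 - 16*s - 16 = (s + 1)*(s^2 - 16) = (s - 4)*(s + 1)*(s + 4)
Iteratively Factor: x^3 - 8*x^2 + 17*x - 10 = (x - 5)*(x^2 - 3*x + 2) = (x - 5)*(x - 1)*(x - 2)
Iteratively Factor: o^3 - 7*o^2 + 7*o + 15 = (o - 3)*(o^2 - 4*o - 5) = (o - 3)*(o + 1)*(o - 5)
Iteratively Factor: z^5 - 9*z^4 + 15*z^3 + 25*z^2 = (z - 5)*(z^4 - 4*z^3 - 5*z^2) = z*(z - 5)*(z^3 - 4*z^2 - 5*z) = z*(z - 5)^2*(z^2 + z) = z*(z - 5)^2*(z + 1)*(z)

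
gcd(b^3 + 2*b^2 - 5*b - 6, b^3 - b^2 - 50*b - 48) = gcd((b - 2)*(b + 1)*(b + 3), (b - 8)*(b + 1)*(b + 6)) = b + 1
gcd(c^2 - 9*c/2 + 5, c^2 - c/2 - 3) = c - 2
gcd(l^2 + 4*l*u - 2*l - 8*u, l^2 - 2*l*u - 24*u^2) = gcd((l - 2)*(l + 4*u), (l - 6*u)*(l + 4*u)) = l + 4*u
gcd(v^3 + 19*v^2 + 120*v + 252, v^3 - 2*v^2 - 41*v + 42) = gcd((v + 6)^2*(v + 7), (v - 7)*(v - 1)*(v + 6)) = v + 6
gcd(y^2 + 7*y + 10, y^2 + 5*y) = y + 5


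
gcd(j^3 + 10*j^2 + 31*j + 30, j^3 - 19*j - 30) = j^2 + 5*j + 6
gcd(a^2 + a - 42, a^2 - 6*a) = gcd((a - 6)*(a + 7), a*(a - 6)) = a - 6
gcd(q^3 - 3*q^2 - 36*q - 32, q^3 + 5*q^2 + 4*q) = q^2 + 5*q + 4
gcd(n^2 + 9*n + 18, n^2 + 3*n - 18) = n + 6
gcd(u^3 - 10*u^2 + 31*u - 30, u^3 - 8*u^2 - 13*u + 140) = u - 5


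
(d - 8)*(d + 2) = d^2 - 6*d - 16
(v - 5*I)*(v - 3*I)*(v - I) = v^3 - 9*I*v^2 - 23*v + 15*I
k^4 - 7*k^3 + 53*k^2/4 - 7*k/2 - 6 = (k - 4)*(k - 2)*(k - 3/2)*(k + 1/2)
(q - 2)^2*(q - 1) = q^3 - 5*q^2 + 8*q - 4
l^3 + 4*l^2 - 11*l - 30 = (l - 3)*(l + 2)*(l + 5)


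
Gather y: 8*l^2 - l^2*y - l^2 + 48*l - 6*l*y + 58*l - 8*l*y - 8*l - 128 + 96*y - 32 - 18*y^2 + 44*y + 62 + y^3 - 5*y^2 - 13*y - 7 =7*l^2 + 98*l + y^3 - 23*y^2 + y*(-l^2 - 14*l + 127) - 105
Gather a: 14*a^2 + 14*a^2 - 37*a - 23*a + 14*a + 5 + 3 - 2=28*a^2 - 46*a + 6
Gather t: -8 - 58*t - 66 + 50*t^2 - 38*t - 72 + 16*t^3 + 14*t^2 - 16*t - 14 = 16*t^3 + 64*t^2 - 112*t - 160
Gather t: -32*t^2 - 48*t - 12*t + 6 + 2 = -32*t^2 - 60*t + 8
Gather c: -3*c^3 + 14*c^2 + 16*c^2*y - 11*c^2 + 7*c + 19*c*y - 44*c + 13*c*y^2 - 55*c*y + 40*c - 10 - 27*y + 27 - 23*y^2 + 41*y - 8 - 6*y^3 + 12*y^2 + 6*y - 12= -3*c^3 + c^2*(16*y + 3) + c*(13*y^2 - 36*y + 3) - 6*y^3 - 11*y^2 + 20*y - 3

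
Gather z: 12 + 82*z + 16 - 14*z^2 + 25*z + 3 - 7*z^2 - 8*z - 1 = -21*z^2 + 99*z + 30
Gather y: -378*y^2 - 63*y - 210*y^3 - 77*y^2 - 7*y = -210*y^3 - 455*y^2 - 70*y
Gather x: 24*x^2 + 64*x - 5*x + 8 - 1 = 24*x^2 + 59*x + 7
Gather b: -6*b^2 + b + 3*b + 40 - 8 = -6*b^2 + 4*b + 32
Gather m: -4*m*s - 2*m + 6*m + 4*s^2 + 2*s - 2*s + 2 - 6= m*(4 - 4*s) + 4*s^2 - 4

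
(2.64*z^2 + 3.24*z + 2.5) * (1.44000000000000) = 3.8016*z^2 + 4.6656*z + 3.6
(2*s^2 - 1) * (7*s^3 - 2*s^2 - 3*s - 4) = 14*s^5 - 4*s^4 - 13*s^3 - 6*s^2 + 3*s + 4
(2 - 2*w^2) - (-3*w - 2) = -2*w^2 + 3*w + 4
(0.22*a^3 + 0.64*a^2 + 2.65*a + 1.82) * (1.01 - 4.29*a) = -0.9438*a^4 - 2.5234*a^3 - 10.7221*a^2 - 5.1313*a + 1.8382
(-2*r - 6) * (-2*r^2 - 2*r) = 4*r^3 + 16*r^2 + 12*r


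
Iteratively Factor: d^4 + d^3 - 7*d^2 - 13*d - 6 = (d + 1)*(d^3 - 7*d - 6) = (d + 1)^2*(d^2 - d - 6) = (d + 1)^2*(d + 2)*(d - 3)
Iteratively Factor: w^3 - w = (w - 1)*(w^2 + w) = (w - 1)*(w + 1)*(w)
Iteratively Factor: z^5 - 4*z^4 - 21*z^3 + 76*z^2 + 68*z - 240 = (z + 2)*(z^4 - 6*z^3 - 9*z^2 + 94*z - 120) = (z - 2)*(z + 2)*(z^3 - 4*z^2 - 17*z + 60) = (z - 2)*(z + 2)*(z + 4)*(z^2 - 8*z + 15) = (z - 3)*(z - 2)*(z + 2)*(z + 4)*(z - 5)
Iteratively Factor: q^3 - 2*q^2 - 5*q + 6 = (q - 1)*(q^2 - q - 6) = (q - 1)*(q + 2)*(q - 3)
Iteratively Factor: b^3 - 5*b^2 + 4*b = (b - 1)*(b^2 - 4*b) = (b - 4)*(b - 1)*(b)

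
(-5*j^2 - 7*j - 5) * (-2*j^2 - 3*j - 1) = 10*j^4 + 29*j^3 + 36*j^2 + 22*j + 5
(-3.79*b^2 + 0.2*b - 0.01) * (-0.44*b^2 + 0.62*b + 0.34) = 1.6676*b^4 - 2.4378*b^3 - 1.1602*b^2 + 0.0618*b - 0.0034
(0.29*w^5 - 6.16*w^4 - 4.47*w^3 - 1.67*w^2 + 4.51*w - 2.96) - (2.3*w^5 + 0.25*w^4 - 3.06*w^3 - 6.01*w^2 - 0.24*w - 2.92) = -2.01*w^5 - 6.41*w^4 - 1.41*w^3 + 4.34*w^2 + 4.75*w - 0.04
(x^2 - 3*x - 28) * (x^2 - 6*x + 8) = x^4 - 9*x^3 - 2*x^2 + 144*x - 224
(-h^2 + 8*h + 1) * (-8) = 8*h^2 - 64*h - 8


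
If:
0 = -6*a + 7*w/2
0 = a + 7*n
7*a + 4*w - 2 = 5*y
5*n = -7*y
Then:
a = 49/327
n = -7/327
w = 28/109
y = 5/327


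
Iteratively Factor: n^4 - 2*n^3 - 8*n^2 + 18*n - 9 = (n + 3)*(n^3 - 5*n^2 + 7*n - 3) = (n - 1)*(n + 3)*(n^2 - 4*n + 3) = (n - 3)*(n - 1)*(n + 3)*(n - 1)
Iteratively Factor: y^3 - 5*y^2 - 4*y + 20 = (y - 2)*(y^2 - 3*y - 10) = (y - 5)*(y - 2)*(y + 2)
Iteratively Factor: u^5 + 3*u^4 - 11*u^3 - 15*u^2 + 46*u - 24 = (u - 2)*(u^4 + 5*u^3 - u^2 - 17*u + 12) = (u - 2)*(u - 1)*(u^3 + 6*u^2 + 5*u - 12) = (u - 2)*(u - 1)*(u + 4)*(u^2 + 2*u - 3) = (u - 2)*(u - 1)^2*(u + 4)*(u + 3)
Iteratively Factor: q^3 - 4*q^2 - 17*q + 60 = (q - 5)*(q^2 + q - 12) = (q - 5)*(q - 3)*(q + 4)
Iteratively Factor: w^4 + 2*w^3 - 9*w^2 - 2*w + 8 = (w + 1)*(w^3 + w^2 - 10*w + 8) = (w + 1)*(w + 4)*(w^2 - 3*w + 2) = (w - 1)*(w + 1)*(w + 4)*(w - 2)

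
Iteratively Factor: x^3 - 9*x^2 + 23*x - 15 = (x - 1)*(x^2 - 8*x + 15) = (x - 5)*(x - 1)*(x - 3)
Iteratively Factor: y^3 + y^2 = (y + 1)*(y^2) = y*(y + 1)*(y)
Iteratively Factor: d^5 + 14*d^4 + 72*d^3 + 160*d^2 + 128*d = (d + 4)*(d^4 + 10*d^3 + 32*d^2 + 32*d) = (d + 4)^2*(d^3 + 6*d^2 + 8*d) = d*(d + 4)^2*(d^2 + 6*d + 8) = d*(d + 2)*(d + 4)^2*(d + 4)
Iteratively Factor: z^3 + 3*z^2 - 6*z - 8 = (z + 1)*(z^2 + 2*z - 8) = (z + 1)*(z + 4)*(z - 2)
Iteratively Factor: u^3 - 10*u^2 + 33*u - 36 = (u - 4)*(u^2 - 6*u + 9) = (u - 4)*(u - 3)*(u - 3)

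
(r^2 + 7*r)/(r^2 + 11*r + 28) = r/(r + 4)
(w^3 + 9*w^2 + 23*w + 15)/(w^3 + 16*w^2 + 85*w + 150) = (w^2 + 4*w + 3)/(w^2 + 11*w + 30)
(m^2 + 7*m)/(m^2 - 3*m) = (m + 7)/(m - 3)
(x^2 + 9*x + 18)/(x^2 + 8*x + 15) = (x + 6)/(x + 5)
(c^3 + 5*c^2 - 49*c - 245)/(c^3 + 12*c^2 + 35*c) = (c - 7)/c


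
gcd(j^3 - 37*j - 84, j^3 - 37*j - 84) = j^3 - 37*j - 84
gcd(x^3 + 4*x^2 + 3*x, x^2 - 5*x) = x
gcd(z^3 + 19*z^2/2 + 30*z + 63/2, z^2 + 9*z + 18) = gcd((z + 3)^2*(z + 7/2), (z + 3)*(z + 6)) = z + 3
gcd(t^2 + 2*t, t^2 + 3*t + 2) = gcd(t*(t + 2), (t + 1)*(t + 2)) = t + 2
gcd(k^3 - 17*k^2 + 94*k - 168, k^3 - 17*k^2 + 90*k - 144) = k - 6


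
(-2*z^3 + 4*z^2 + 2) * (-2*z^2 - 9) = 4*z^5 - 8*z^4 + 18*z^3 - 40*z^2 - 18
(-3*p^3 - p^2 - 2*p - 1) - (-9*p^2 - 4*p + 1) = -3*p^3 + 8*p^2 + 2*p - 2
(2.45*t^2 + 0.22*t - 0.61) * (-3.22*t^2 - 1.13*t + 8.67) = -7.889*t^4 - 3.4769*t^3 + 22.9571*t^2 + 2.5967*t - 5.2887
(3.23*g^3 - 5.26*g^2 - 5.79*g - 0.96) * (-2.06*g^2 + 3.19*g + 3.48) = -6.6538*g^5 + 21.1393*g^4 + 6.3884*g^3 - 34.7973*g^2 - 23.2116*g - 3.3408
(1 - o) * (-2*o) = 2*o^2 - 2*o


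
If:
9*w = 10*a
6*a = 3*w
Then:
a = 0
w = 0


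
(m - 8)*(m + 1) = m^2 - 7*m - 8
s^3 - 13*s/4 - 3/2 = (s - 2)*(s + 1/2)*(s + 3/2)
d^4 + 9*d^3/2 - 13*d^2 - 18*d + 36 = (d - 2)*(d - 3/2)*(d + 2)*(d + 6)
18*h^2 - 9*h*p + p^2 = (-6*h + p)*(-3*h + p)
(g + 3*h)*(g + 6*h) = g^2 + 9*g*h + 18*h^2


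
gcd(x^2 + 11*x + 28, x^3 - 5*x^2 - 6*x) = 1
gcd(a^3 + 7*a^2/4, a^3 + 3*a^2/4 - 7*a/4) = a^2 + 7*a/4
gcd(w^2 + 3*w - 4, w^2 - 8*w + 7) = w - 1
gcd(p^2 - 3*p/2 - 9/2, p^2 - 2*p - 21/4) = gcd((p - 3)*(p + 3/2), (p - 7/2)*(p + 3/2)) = p + 3/2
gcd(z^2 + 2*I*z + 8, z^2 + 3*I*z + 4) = z + 4*I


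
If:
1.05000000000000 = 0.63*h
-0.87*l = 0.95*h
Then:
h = 1.67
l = -1.82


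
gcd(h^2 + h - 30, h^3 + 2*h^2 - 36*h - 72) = h + 6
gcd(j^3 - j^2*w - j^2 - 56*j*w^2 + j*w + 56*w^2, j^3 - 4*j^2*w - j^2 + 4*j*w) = j - 1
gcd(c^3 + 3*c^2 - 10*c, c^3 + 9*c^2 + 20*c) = c^2 + 5*c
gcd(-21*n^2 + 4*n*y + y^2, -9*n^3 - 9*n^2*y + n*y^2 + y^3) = -3*n + y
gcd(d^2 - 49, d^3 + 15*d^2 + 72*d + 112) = d + 7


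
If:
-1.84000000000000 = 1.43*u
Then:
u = -1.29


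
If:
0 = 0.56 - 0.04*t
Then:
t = 14.00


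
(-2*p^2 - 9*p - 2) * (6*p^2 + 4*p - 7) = -12*p^4 - 62*p^3 - 34*p^2 + 55*p + 14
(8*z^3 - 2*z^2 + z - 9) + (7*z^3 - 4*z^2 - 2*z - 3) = 15*z^3 - 6*z^2 - z - 12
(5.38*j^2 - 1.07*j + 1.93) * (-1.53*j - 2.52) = -8.2314*j^3 - 11.9205*j^2 - 0.2565*j - 4.8636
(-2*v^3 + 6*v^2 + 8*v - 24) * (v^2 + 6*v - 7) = -2*v^5 - 6*v^4 + 58*v^3 - 18*v^2 - 200*v + 168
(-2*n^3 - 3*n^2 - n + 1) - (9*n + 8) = -2*n^3 - 3*n^2 - 10*n - 7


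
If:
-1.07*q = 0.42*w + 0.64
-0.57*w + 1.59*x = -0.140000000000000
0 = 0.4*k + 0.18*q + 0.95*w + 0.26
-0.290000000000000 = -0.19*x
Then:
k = -10.28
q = -2.37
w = 4.50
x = 1.53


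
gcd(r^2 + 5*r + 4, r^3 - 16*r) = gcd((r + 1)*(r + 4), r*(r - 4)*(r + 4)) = r + 4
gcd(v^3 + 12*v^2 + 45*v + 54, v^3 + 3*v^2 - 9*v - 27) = v^2 + 6*v + 9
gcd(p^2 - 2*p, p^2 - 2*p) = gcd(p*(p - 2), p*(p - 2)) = p^2 - 2*p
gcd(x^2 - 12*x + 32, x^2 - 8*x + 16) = x - 4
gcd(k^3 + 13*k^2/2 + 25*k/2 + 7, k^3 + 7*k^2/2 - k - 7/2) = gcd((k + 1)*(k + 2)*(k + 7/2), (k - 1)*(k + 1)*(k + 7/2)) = k^2 + 9*k/2 + 7/2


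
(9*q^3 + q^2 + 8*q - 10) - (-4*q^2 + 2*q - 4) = 9*q^3 + 5*q^2 + 6*q - 6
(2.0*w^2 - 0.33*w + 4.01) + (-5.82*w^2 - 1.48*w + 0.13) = -3.82*w^2 - 1.81*w + 4.14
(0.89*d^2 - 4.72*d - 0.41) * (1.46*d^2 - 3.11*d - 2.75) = 1.2994*d^4 - 9.6591*d^3 + 11.6331*d^2 + 14.2551*d + 1.1275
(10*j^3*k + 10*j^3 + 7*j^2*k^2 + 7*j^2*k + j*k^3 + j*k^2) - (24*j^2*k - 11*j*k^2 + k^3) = 10*j^3*k + 10*j^3 + 7*j^2*k^2 - 17*j^2*k + j*k^3 + 12*j*k^2 - k^3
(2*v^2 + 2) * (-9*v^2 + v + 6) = -18*v^4 + 2*v^3 - 6*v^2 + 2*v + 12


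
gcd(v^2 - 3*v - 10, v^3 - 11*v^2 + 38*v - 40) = v - 5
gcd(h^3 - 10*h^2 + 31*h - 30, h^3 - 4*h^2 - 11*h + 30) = h^2 - 7*h + 10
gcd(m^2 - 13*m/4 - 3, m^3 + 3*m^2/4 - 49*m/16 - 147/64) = m + 3/4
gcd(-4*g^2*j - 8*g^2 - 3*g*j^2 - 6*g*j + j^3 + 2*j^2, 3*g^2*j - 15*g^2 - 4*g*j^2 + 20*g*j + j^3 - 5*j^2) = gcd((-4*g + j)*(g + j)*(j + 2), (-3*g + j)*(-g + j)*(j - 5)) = 1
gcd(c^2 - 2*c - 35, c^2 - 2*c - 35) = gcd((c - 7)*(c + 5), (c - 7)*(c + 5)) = c^2 - 2*c - 35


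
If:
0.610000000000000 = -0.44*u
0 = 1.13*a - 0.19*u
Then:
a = -0.23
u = -1.39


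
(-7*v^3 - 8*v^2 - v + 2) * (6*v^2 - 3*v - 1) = -42*v^5 - 27*v^4 + 25*v^3 + 23*v^2 - 5*v - 2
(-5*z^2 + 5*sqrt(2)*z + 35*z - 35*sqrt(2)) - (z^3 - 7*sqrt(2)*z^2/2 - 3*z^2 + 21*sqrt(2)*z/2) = -z^3 - 2*z^2 + 7*sqrt(2)*z^2/2 - 11*sqrt(2)*z/2 + 35*z - 35*sqrt(2)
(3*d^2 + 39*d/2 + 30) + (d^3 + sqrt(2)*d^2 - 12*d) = d^3 + sqrt(2)*d^2 + 3*d^2 + 15*d/2 + 30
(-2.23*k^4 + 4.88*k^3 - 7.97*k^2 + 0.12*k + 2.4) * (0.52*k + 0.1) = -1.1596*k^5 + 2.3146*k^4 - 3.6564*k^3 - 0.7346*k^2 + 1.26*k + 0.24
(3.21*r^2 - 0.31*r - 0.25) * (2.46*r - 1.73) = 7.8966*r^3 - 6.3159*r^2 - 0.0787*r + 0.4325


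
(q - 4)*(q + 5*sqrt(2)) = q^2 - 4*q + 5*sqrt(2)*q - 20*sqrt(2)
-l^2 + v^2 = (-l + v)*(l + v)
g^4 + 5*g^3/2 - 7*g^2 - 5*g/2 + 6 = (g - 3/2)*(g - 1)*(g + 1)*(g + 4)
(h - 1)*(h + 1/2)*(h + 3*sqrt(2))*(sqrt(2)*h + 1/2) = sqrt(2)*h^4 - sqrt(2)*h^3/2 + 13*h^3/2 - 13*h^2/4 + sqrt(2)*h^2 - 13*h/4 - 3*sqrt(2)*h/4 - 3*sqrt(2)/4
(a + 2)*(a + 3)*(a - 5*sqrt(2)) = a^3 - 5*sqrt(2)*a^2 + 5*a^2 - 25*sqrt(2)*a + 6*a - 30*sqrt(2)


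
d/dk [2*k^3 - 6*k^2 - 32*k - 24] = 6*k^2 - 12*k - 32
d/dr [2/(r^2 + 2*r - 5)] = 4*(-r - 1)/(r^2 + 2*r - 5)^2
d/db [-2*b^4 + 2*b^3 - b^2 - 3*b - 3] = -8*b^3 + 6*b^2 - 2*b - 3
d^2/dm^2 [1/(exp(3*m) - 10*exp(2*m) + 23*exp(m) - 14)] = ((-9*exp(2*m) + 40*exp(m) - 23)*(exp(3*m) - 10*exp(2*m) + 23*exp(m) - 14) + 2*(3*exp(2*m) - 20*exp(m) + 23)^2*exp(m))*exp(m)/(exp(3*m) - 10*exp(2*m) + 23*exp(m) - 14)^3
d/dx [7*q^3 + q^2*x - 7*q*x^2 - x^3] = q^2 - 14*q*x - 3*x^2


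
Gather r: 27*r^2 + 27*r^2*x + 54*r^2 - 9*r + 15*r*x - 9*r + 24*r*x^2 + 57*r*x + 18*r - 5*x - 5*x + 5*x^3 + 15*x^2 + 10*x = r^2*(27*x + 81) + r*(24*x^2 + 72*x) + 5*x^3 + 15*x^2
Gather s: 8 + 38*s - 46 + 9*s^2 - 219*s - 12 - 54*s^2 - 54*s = -45*s^2 - 235*s - 50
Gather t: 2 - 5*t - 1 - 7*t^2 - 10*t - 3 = -7*t^2 - 15*t - 2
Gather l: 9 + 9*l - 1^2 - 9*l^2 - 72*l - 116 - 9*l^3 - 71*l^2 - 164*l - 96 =-9*l^3 - 80*l^2 - 227*l - 204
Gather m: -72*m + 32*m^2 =32*m^2 - 72*m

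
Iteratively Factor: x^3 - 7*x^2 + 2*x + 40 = (x - 5)*(x^2 - 2*x - 8) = (x - 5)*(x - 4)*(x + 2)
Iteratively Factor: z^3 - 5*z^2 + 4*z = (z)*(z^2 - 5*z + 4) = z*(z - 4)*(z - 1)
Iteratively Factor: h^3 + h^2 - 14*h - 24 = (h + 2)*(h^2 - h - 12) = (h + 2)*(h + 3)*(h - 4)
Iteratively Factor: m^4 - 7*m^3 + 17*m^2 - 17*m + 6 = (m - 1)*(m^3 - 6*m^2 + 11*m - 6) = (m - 3)*(m - 1)*(m^2 - 3*m + 2) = (m - 3)*(m - 1)^2*(m - 2)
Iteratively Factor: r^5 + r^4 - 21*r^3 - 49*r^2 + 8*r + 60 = (r + 3)*(r^4 - 2*r^3 - 15*r^2 - 4*r + 20) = (r + 2)*(r + 3)*(r^3 - 4*r^2 - 7*r + 10) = (r - 1)*(r + 2)*(r + 3)*(r^2 - 3*r - 10) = (r - 5)*(r - 1)*(r + 2)*(r + 3)*(r + 2)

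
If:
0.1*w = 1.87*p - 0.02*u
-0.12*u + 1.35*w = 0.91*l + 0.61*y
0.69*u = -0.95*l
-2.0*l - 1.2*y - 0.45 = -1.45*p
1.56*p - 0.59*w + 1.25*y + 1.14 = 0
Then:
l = 0.37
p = -0.02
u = -0.50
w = -0.25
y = -1.01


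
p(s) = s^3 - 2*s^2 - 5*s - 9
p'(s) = 3*s^2 - 4*s - 5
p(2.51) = -18.34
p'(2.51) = 3.86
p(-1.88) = -13.31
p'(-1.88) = 13.12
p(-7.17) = -444.57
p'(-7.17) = 177.91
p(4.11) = 6.09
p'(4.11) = 29.24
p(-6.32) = -309.72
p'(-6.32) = 140.11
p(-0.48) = -7.17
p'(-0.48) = -2.39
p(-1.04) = -7.09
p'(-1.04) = 2.40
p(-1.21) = -7.65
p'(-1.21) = 4.23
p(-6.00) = -267.00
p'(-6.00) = 127.00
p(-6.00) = -267.00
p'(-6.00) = 127.00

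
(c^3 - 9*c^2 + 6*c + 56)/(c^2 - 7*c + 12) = (c^2 - 5*c - 14)/(c - 3)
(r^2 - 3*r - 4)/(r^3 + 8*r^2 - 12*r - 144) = (r + 1)/(r^2 + 12*r + 36)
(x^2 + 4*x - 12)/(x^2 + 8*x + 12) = (x - 2)/(x + 2)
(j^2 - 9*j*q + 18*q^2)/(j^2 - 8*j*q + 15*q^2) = (-j + 6*q)/(-j + 5*q)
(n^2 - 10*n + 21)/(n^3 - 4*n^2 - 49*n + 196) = (n - 3)/(n^2 + 3*n - 28)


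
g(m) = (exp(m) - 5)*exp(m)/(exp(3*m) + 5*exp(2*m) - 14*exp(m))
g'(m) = (exp(m) - 5)*(-3*exp(3*m) - 10*exp(2*m) + 14*exp(m))*exp(m)/(exp(3*m) + 5*exp(2*m) - 14*exp(m))^2 + (exp(m) - 5)*exp(m)/(exp(3*m) + 5*exp(2*m) - 14*exp(m)) + exp(2*m)/(exp(3*m) + 5*exp(2*m) - 14*exp(m))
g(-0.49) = 0.42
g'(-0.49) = 0.09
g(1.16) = -0.15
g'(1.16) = 0.71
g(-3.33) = 0.36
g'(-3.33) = 0.00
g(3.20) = 0.03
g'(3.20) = -0.02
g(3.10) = 0.03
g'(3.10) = -0.02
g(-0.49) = 0.42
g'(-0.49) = 0.09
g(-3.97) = 0.36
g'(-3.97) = 0.00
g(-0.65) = 0.40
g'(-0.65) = 0.07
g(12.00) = 0.00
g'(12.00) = 0.00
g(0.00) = 0.50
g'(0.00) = 0.31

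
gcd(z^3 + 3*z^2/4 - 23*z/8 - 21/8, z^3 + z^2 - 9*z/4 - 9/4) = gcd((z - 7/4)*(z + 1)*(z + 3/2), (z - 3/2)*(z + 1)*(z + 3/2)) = z^2 + 5*z/2 + 3/2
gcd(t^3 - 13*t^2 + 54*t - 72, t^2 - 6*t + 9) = t - 3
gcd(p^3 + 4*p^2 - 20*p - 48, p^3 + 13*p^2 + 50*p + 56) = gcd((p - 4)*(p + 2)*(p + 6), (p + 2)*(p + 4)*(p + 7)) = p + 2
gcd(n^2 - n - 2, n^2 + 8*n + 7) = n + 1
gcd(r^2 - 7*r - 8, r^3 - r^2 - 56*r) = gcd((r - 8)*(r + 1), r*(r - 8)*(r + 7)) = r - 8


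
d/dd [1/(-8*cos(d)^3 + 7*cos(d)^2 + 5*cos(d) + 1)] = (-24*cos(d)^2 + 14*cos(d) + 5)*sin(d)/(-8*cos(d)^3 + 7*cos(d)^2 + 5*cos(d) + 1)^2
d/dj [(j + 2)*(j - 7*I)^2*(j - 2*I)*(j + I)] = 5*j^4 + j^3*(8 - 60*I) + j^2*(-183 - 90*I) + j*(-244 + 42*I) - 98 + 42*I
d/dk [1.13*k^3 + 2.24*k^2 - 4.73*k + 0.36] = 3.39*k^2 + 4.48*k - 4.73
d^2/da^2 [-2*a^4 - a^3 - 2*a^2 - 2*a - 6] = -24*a^2 - 6*a - 4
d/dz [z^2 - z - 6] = 2*z - 1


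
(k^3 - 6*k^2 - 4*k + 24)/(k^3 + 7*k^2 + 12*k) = (k^3 - 6*k^2 - 4*k + 24)/(k*(k^2 + 7*k + 12))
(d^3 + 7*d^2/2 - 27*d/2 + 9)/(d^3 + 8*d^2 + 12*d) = (2*d^2 - 5*d + 3)/(2*d*(d + 2))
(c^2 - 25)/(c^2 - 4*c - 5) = (c + 5)/(c + 1)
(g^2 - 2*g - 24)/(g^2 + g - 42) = (g + 4)/(g + 7)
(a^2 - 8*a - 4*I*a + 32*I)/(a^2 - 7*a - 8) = (a - 4*I)/(a + 1)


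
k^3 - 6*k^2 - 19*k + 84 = (k - 7)*(k - 3)*(k + 4)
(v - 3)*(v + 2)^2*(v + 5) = v^4 + 6*v^3 - 3*v^2 - 52*v - 60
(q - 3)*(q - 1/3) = q^2 - 10*q/3 + 1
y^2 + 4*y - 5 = (y - 1)*(y + 5)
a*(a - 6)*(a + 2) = a^3 - 4*a^2 - 12*a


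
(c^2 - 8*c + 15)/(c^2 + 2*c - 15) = (c - 5)/(c + 5)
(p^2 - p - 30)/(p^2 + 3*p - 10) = (p - 6)/(p - 2)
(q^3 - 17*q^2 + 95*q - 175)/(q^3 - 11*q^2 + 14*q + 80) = (q^2 - 12*q + 35)/(q^2 - 6*q - 16)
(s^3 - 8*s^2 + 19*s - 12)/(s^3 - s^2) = 1 - 7/s + 12/s^2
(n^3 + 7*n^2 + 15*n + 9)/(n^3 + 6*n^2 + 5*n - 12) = (n^2 + 4*n + 3)/(n^2 + 3*n - 4)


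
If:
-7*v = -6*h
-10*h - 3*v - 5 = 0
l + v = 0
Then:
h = -35/88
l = 15/44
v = -15/44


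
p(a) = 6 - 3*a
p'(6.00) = -3.00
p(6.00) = -12.00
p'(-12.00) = -3.00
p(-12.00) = 42.00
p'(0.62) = -3.00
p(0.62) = 4.14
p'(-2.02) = -3.00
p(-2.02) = 12.06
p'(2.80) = -3.00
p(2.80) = -2.40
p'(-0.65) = -3.00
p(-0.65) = 7.95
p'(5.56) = -3.00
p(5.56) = -10.68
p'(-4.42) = -3.00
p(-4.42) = 19.26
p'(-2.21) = -3.00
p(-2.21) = 12.63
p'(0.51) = -3.00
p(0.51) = 4.47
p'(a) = -3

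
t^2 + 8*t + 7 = (t + 1)*(t + 7)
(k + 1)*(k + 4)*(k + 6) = k^3 + 11*k^2 + 34*k + 24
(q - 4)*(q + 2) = q^2 - 2*q - 8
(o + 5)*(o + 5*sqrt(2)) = o^2 + 5*o + 5*sqrt(2)*o + 25*sqrt(2)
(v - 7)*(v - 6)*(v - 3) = v^3 - 16*v^2 + 81*v - 126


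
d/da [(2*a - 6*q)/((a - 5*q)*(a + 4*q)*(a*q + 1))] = 2*(-q*(a - 5*q)*(a - 3*q)*(a + 4*q) + (-a + 3*q)*(a - 5*q)*(a*q + 1) + (-a + 3*q)*(a + 4*q)*(a*q + 1) + (a - 5*q)*(a + 4*q)*(a*q + 1))/((a - 5*q)^2*(a + 4*q)^2*(a*q + 1)^2)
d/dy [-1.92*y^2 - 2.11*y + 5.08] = -3.84*y - 2.11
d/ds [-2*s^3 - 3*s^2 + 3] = 6*s*(-s - 1)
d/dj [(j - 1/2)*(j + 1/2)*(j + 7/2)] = 3*j^2 + 7*j - 1/4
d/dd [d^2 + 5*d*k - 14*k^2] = 2*d + 5*k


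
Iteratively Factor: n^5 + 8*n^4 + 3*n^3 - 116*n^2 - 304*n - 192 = (n + 1)*(n^4 + 7*n^3 - 4*n^2 - 112*n - 192) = (n + 1)*(n + 4)*(n^3 + 3*n^2 - 16*n - 48) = (n + 1)*(n + 4)^2*(n^2 - n - 12) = (n - 4)*(n + 1)*(n + 4)^2*(n + 3)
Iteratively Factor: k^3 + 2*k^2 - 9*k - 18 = (k + 2)*(k^2 - 9) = (k + 2)*(k + 3)*(k - 3)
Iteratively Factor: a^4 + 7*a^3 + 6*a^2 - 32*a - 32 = (a + 1)*(a^3 + 6*a^2 - 32) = (a + 1)*(a + 4)*(a^2 + 2*a - 8) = (a + 1)*(a + 4)^2*(a - 2)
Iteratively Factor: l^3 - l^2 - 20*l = (l + 4)*(l^2 - 5*l) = (l - 5)*(l + 4)*(l)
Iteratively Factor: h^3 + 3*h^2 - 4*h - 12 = (h + 2)*(h^2 + h - 6) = (h + 2)*(h + 3)*(h - 2)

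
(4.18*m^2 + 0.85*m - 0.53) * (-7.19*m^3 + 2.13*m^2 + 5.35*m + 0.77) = -30.0542*m^5 + 2.7919*m^4 + 27.9842*m^3 + 6.6372*m^2 - 2.181*m - 0.4081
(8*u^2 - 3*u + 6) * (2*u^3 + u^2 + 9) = 16*u^5 + 2*u^4 + 9*u^3 + 78*u^2 - 27*u + 54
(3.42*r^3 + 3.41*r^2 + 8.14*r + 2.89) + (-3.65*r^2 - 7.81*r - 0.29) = 3.42*r^3 - 0.24*r^2 + 0.330000000000001*r + 2.6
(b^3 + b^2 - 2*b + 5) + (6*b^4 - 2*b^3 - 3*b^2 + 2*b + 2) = 6*b^4 - b^3 - 2*b^2 + 7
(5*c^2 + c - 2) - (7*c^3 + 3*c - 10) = -7*c^3 + 5*c^2 - 2*c + 8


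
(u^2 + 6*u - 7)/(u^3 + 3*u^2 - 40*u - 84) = (u - 1)/(u^2 - 4*u - 12)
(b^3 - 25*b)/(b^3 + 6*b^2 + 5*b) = (b - 5)/(b + 1)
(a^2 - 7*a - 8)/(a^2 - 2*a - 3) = (a - 8)/(a - 3)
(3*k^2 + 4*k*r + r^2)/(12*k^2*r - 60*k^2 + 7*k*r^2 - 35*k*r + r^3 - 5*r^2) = (k + r)/(4*k*r - 20*k + r^2 - 5*r)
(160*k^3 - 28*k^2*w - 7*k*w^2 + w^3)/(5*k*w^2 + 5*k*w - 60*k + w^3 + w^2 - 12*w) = (32*k^2 - 12*k*w + w^2)/(w^2 + w - 12)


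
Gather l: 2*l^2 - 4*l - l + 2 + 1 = 2*l^2 - 5*l + 3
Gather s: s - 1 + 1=s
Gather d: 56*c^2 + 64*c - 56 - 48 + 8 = 56*c^2 + 64*c - 96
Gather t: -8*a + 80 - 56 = 24 - 8*a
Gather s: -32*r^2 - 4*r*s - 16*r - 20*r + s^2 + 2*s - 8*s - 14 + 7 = -32*r^2 - 36*r + s^2 + s*(-4*r - 6) - 7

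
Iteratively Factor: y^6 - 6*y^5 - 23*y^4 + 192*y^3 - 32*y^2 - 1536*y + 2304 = (y + 4)*(y^5 - 10*y^4 + 17*y^3 + 124*y^2 - 528*y + 576) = (y - 3)*(y + 4)*(y^4 - 7*y^3 - 4*y^2 + 112*y - 192) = (y - 4)*(y - 3)*(y + 4)*(y^3 - 3*y^2 - 16*y + 48) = (y - 4)^2*(y - 3)*(y + 4)*(y^2 + y - 12) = (y - 4)^2*(y - 3)^2*(y + 4)*(y + 4)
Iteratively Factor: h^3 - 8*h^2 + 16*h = (h - 4)*(h^2 - 4*h) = h*(h - 4)*(h - 4)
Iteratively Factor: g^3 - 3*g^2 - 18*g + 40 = (g - 2)*(g^2 - g - 20) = (g - 2)*(g + 4)*(g - 5)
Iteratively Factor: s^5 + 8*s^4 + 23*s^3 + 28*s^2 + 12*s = (s + 1)*(s^4 + 7*s^3 + 16*s^2 + 12*s) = (s + 1)*(s + 2)*(s^3 + 5*s^2 + 6*s) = s*(s + 1)*(s + 2)*(s^2 + 5*s + 6) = s*(s + 1)*(s + 2)^2*(s + 3)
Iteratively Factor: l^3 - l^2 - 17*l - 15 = (l - 5)*(l^2 + 4*l + 3) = (l - 5)*(l + 3)*(l + 1)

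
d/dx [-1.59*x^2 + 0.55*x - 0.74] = 0.55 - 3.18*x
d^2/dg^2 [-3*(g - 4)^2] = -6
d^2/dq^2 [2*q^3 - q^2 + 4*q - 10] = 12*q - 2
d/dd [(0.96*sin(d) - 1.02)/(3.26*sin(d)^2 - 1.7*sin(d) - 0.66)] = (-3.1296*sin(d)^2 + 6.6504*sin(d) - 2.3676)*cos(d)/(10.6276*sin(d)^4 - 11.084*sin(d)^3 - 1.4132*sin(d)^2 + 2.244*sin(d) + 0.4356)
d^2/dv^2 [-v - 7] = 0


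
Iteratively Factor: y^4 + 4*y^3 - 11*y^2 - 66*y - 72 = (y + 2)*(y^3 + 2*y^2 - 15*y - 36) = (y + 2)*(y + 3)*(y^2 - y - 12) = (y + 2)*(y + 3)^2*(y - 4)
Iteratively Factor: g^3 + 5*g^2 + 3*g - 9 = (g + 3)*(g^2 + 2*g - 3) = (g - 1)*(g + 3)*(g + 3)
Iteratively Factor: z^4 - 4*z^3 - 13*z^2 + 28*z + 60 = (z + 2)*(z^3 - 6*z^2 - z + 30) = (z - 5)*(z + 2)*(z^2 - z - 6) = (z - 5)*(z - 3)*(z + 2)*(z + 2)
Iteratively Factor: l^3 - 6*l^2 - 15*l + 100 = (l + 4)*(l^2 - 10*l + 25) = (l - 5)*(l + 4)*(l - 5)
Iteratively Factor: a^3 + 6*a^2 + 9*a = (a)*(a^2 + 6*a + 9) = a*(a + 3)*(a + 3)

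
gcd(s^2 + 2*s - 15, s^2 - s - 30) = s + 5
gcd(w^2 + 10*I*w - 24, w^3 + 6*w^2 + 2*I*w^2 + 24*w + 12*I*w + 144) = w + 6*I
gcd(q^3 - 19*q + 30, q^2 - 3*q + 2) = q - 2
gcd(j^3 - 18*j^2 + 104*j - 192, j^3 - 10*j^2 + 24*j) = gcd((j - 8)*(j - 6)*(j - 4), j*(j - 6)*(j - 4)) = j^2 - 10*j + 24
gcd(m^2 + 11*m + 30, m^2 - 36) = m + 6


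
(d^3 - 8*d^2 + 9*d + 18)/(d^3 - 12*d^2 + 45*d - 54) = (d + 1)/(d - 3)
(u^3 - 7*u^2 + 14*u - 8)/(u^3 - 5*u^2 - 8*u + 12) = (u^2 - 6*u + 8)/(u^2 - 4*u - 12)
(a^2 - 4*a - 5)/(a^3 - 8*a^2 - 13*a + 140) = (a + 1)/(a^2 - 3*a - 28)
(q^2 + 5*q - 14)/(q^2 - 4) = (q + 7)/(q + 2)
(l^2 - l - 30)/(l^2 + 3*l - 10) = (l - 6)/(l - 2)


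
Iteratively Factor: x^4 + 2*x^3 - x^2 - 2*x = (x + 2)*(x^3 - x) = (x - 1)*(x + 2)*(x^2 + x) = (x - 1)*(x + 1)*(x + 2)*(x)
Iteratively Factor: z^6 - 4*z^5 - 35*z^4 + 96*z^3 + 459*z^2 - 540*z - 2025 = (z + 3)*(z^5 - 7*z^4 - 14*z^3 + 138*z^2 + 45*z - 675) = (z - 5)*(z + 3)*(z^4 - 2*z^3 - 24*z^2 + 18*z + 135) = (z - 5)*(z + 3)^2*(z^3 - 5*z^2 - 9*z + 45) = (z - 5)^2*(z + 3)^2*(z^2 - 9) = (z - 5)^2*(z + 3)^3*(z - 3)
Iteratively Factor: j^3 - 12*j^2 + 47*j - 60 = (j - 5)*(j^2 - 7*j + 12) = (j - 5)*(j - 4)*(j - 3)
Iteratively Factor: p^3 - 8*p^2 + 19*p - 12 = (p - 4)*(p^2 - 4*p + 3) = (p - 4)*(p - 3)*(p - 1)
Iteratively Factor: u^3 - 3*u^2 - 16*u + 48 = (u - 4)*(u^2 + u - 12) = (u - 4)*(u - 3)*(u + 4)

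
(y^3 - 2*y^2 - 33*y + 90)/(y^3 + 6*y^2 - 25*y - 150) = (y - 3)/(y + 5)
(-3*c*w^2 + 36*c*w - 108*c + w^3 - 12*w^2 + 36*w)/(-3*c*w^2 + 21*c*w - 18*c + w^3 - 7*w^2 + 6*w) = (w - 6)/(w - 1)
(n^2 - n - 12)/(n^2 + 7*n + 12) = (n - 4)/(n + 4)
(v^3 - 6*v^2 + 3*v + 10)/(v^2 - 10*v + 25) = (v^2 - v - 2)/(v - 5)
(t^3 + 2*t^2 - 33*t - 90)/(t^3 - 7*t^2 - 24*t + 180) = (t + 3)/(t - 6)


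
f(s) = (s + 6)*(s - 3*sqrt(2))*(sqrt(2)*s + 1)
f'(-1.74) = -33.53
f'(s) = sqrt(2)*(s + 6)*(s - 3*sqrt(2)) + (s + 6)*(sqrt(2)*s + 1) + (s - 3*sqrt(2))*(sqrt(2)*s + 1)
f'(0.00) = -34.24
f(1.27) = -60.43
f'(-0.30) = -35.95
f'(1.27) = -18.55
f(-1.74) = 37.23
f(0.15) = -30.51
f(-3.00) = 70.46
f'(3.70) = 49.63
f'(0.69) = -27.41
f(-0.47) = -8.74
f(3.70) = -32.81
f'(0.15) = -33.10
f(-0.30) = -14.91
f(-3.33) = 75.00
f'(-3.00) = -16.97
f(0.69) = -46.96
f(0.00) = -25.46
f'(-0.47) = -36.58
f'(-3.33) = -10.41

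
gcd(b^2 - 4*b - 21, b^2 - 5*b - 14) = b - 7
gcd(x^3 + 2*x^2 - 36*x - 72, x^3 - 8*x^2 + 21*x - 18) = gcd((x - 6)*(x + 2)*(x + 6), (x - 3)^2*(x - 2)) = 1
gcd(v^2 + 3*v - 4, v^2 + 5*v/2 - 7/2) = v - 1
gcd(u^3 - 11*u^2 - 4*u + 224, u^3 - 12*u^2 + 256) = u^2 - 4*u - 32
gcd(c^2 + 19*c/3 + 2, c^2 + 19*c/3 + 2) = c^2 + 19*c/3 + 2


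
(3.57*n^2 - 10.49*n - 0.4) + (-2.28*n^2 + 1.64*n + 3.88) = 1.29*n^2 - 8.85*n + 3.48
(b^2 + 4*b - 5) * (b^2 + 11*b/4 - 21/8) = b^4 + 27*b^3/4 + 27*b^2/8 - 97*b/4 + 105/8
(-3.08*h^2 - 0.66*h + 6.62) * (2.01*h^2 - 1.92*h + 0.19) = -6.1908*h^4 + 4.587*h^3 + 13.9882*h^2 - 12.8358*h + 1.2578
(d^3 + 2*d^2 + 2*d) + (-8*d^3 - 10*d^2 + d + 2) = -7*d^3 - 8*d^2 + 3*d + 2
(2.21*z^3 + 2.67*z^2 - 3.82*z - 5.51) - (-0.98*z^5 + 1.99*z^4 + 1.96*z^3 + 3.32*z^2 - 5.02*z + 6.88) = 0.98*z^5 - 1.99*z^4 + 0.25*z^3 - 0.65*z^2 + 1.2*z - 12.39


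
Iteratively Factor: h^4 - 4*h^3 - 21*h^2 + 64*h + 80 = (h - 4)*(h^3 - 21*h - 20) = (h - 5)*(h - 4)*(h^2 + 5*h + 4) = (h - 5)*(h - 4)*(h + 1)*(h + 4)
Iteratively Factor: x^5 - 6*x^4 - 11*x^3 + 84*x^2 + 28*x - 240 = (x - 2)*(x^4 - 4*x^3 - 19*x^2 + 46*x + 120) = (x - 4)*(x - 2)*(x^3 - 19*x - 30) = (x - 4)*(x - 2)*(x + 2)*(x^2 - 2*x - 15) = (x - 5)*(x - 4)*(x - 2)*(x + 2)*(x + 3)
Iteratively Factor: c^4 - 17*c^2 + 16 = (c - 1)*(c^3 + c^2 - 16*c - 16) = (c - 1)*(c + 1)*(c^2 - 16) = (c - 1)*(c + 1)*(c + 4)*(c - 4)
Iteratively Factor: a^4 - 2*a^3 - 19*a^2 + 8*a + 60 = (a - 5)*(a^3 + 3*a^2 - 4*a - 12) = (a - 5)*(a + 3)*(a^2 - 4) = (a - 5)*(a - 2)*(a + 3)*(a + 2)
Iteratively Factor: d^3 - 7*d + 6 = (d + 3)*(d^2 - 3*d + 2) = (d - 1)*(d + 3)*(d - 2)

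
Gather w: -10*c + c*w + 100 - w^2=c*w - 10*c - w^2 + 100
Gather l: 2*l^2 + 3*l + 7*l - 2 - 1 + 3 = 2*l^2 + 10*l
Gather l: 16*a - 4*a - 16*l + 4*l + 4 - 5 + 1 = 12*a - 12*l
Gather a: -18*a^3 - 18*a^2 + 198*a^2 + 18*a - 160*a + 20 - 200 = -18*a^3 + 180*a^2 - 142*a - 180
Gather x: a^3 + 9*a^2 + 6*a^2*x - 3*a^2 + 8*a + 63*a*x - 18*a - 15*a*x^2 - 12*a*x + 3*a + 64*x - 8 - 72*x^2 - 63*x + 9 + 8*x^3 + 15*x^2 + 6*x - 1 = a^3 + 6*a^2 - 7*a + 8*x^3 + x^2*(-15*a - 57) + x*(6*a^2 + 51*a + 7)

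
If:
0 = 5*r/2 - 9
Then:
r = 18/5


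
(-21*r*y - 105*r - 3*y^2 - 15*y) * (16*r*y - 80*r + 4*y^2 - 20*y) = -336*r^2*y^2 + 8400*r^2 - 132*r*y^3 + 3300*r*y - 12*y^4 + 300*y^2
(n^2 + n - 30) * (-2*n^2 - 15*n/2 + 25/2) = -2*n^4 - 19*n^3/2 + 65*n^2 + 475*n/2 - 375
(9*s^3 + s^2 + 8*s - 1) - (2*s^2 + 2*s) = 9*s^3 - s^2 + 6*s - 1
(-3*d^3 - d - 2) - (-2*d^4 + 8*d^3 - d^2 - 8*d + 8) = 2*d^4 - 11*d^3 + d^2 + 7*d - 10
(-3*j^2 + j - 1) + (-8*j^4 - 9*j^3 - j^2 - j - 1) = -8*j^4 - 9*j^3 - 4*j^2 - 2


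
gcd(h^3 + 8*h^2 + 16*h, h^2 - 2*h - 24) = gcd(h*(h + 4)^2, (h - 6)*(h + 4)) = h + 4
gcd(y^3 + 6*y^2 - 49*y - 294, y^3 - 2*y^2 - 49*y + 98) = y^2 - 49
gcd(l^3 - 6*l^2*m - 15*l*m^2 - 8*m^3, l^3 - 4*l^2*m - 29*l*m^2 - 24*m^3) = l^2 - 7*l*m - 8*m^2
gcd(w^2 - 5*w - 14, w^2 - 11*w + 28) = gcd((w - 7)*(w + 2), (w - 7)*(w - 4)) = w - 7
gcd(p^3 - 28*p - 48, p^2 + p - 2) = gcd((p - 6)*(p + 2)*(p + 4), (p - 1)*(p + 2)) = p + 2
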